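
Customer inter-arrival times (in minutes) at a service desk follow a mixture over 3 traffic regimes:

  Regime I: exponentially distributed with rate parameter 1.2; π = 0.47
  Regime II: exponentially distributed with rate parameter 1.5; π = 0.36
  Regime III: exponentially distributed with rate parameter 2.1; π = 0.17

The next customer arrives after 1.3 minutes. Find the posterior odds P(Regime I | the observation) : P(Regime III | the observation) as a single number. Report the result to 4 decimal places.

Since P(k|x) ∝ w_k f_k(x), the posterior odds are w_i f_i(x) / (w_j f_j(x)).
Evaluate each component's likelihood at the observed value:
  L_I = 0.252163
  L_II = 0.213411
  L_III = 0.136961
Posterior odds = (w_I·L_I) / (w_III·L_III) = (0.47·0.252163) / (0.17·0.136961) = 0.118517 / 0.0232833 ≈ 5.0902

5.0902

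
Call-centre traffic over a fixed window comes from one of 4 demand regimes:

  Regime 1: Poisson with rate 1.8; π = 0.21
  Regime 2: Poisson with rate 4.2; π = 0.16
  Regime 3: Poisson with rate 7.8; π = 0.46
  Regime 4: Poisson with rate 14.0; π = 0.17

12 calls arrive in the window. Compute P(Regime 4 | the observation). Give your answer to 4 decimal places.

Posterior ∝ prior × likelihood, so P(k | x) ∝ π_k f_k(x); normalise over all components.
Poisson probabilities:
  f_1 = e^(−1.8)·1.8^12/12! = 3.99211e-07
  f_2 = e^(−4.2)·4.2^12/12! = 0.00094323
  f_3 = e^(−7.8)·7.8^12/12! = 0.0433812
  f_4 = e^(−14.0)·14.0^12/12! = 0.0984185
Prior × likelihood for each component:
  π_1·f_1 = 0.21 × 3.99211e-07 = 8.38344e-08
  π_2·f_2 = 0.16 × 0.00094323 = 0.000150917
  π_3·f_3 = 0.46 × 0.0433812 = 0.0199553
  π_4·f_4 = 0.17 × 0.0984185 = 0.0167311
Evidence: 8.38344e-08 + 0.000150917 + 0.0199553 + 0.0167311 = 0.0368375
Responsibility of Regime 4: 0.0167311 / 0.0368375 ≈ 0.4542

0.4542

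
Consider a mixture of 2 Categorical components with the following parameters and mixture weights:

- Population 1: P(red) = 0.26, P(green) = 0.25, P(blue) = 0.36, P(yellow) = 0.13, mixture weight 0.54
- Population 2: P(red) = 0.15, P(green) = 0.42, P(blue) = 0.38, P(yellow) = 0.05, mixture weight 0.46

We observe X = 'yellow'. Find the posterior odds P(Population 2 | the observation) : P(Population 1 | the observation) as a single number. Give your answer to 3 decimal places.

The posterior odds equal the prior odds times the likelihood ratio: (π_i/π_j)·(f_i(x)/f_j(x)).
Categorical probabilities:
  f_1 = 0.13
  f_2 = 0.05
Odds = (0.46/0.54) × (0.05/0.13) = 0.851852 × 0.384615 ≈ 0.328

0.328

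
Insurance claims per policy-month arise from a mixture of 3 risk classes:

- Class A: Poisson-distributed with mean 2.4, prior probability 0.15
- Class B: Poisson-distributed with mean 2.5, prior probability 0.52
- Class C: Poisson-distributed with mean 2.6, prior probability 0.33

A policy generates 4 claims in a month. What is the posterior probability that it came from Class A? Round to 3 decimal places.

0.139

The responsibility of component k is w_k f_k(x) divided by Σ_j w_j f_j(x).
Component likelihoods at x = 4 claims:
  p_A = 0.125408
  p_B = 0.133602
  p_C = 0.141422
Multiply by the mixture weights:
  w_A·p_A = 0.15 × 0.125408 = 0.0188113
  w_B·p_B = 0.52 × 0.133602 = 0.069473
  w_C·p_C = 0.33 × 0.141422 = 0.0466692
Sum: 0.0188113 + 0.069473 + 0.0466692 = 0.134953
Responsibility of Class A: 0.0188113 / 0.134953 ≈ 0.139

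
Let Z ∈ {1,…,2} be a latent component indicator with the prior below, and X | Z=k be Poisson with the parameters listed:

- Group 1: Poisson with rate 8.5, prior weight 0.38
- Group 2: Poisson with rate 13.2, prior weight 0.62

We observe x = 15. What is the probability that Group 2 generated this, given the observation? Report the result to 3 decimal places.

Posterior ∝ prior × likelihood, so P(k | x) ∝ w_k f_k(x); normalise over all components.
Evaluate each component's likelihood at the observed value:
  f_1 = e^(−8.5)·8.5^15/15! = 0.0135919
  f_2 = e^(−13.2)·13.2^15/15! = 0.0910798
Weight by the priors:
  w_1·f_1 = 0.38 × 0.0135919 = 0.00516493
  w_2·f_2 = 0.62 × 0.0910798 = 0.0564695
Denominator: 0.00516493 + 0.0564695 = 0.0616344
So the posterior for Group 2 is 0.0564695 / 0.0616344 ≈ 0.916.

0.916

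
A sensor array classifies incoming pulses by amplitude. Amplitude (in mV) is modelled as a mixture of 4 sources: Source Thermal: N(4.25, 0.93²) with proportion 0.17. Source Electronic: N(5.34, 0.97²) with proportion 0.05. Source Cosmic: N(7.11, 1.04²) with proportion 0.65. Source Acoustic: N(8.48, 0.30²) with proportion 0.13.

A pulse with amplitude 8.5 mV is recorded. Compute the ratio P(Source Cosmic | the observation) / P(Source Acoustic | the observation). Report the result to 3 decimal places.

0.592

The posterior odds equal the prior odds times the likelihood ratio: (π_i/π_j)·(f_i(x)/f_j(x)).
Evaluate each component's likelihood at the observed value:
  p_Thermal = 1.25182e-05
  p_Electronic = 0.00203983
  p_Cosmic = 0.157029
  p_Acoustic = 1.32686
0.102069 / 0.172491 ≈ 0.592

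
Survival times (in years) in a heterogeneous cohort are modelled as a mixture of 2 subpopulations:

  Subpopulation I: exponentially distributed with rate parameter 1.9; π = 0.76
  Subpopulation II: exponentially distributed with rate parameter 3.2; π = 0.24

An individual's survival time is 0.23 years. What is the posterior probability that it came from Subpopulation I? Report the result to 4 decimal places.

Posterior ∝ prior × likelihood, so P(k | x) ∝ π_k f_k(x); normalise over all components.
Exponential densities:
  p_I = 1.22735
  p_II = 1.53288
Unnormalised posteriors:
  π_I·p_I = 0.76 × 1.22735 = 0.932783
  π_II·p_II = 0.24 × 1.53288 = 0.367892
Sum: 0.932783 + 0.367892 = 1.30067
So the posterior for Subpopulation I is 0.932783 / 1.30067 ≈ 0.7172.

0.7172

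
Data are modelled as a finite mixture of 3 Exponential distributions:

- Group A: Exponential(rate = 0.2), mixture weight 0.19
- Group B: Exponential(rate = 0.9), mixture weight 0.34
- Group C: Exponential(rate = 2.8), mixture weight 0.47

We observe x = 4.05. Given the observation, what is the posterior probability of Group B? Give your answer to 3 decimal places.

0.321

The responsibility of component k is w_k f_k(x) divided by Σ_j w_j f_j(x).
Exponential densities:
  p_A = 0.2·e^(−0.2·4.05) = 0.2·e^(−0.8100) = 0.0889716
  p_B = 0.9·e^(−0.9·4.05) = 0.9·e^(−3.6450) = 0.0235093
  p_C = 2.8·e^(−2.8·4.05) = 2.8·e^(−11.3400) = 3.32858e-05
Multiply by the mixture weights:
  w_A·p_A = 0.19 × 0.0889716 = 0.0169046
  w_B·p_B = 0.34 × 0.0235093 = 0.00799315
  w_C·p_C = 0.47 × 3.32858e-05 = 1.56443e-05
Denominator: 0.0169046 + 0.00799315 + 1.56443e-05 = 0.0249134
P(Group B | the observation) ≈ 0.321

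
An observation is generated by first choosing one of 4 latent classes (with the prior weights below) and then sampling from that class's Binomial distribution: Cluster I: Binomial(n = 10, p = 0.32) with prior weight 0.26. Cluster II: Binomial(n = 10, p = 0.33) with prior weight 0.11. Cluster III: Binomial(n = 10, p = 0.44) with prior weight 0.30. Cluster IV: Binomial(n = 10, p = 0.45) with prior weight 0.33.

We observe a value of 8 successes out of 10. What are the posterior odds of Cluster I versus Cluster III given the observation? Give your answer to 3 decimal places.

0.100

Posterior odds = (P(Z=i) f_i(x)) / (P(Z=j) f_j(x)); the normalising sum cancels.
Binomial probabilities:
  f_I = 0.00228786
  f_II = 0.00284102
  f_III = 0.0198249
  f_IV = 0.0228896
Odds = (0.26/0.30) × (0.00228786/0.0198249) = 0.866667 × 0.115404 ≈ 0.100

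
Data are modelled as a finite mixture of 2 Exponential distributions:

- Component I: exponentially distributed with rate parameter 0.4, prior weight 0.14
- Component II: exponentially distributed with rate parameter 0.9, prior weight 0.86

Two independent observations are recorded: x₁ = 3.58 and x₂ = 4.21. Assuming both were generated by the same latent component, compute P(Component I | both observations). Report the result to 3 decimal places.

By Bayes' theorem, P(k | x) = π_k f_k(x) / Σ_j π_j f_j(x).
Since both observations come from the same component, the likelihood for component k is f_k(x₁)·f_k(x₂).
  f_I = [0.4·e^(−0.4·3.58) = 0.4·e^(−1.4320) = 0.0955323] × [0.074252] = 0.00709346
  f_II = [0.9·e^(−0.9·3.58) = 0.9·e^(−3.2220) = 0.0358877] × [0.0203564] = 0.000730544
Prior × likelihood for each component:
  π_I·f_I = 0.14 × 0.00709346 = 0.000993085
  π_II·f_II = 0.86 × 0.000730544 = 0.000628268
Normaliser: 0.000993085 + 0.000628268 = 0.00162135
P(Component I | x₁, x₂) ≈ 0.613

0.613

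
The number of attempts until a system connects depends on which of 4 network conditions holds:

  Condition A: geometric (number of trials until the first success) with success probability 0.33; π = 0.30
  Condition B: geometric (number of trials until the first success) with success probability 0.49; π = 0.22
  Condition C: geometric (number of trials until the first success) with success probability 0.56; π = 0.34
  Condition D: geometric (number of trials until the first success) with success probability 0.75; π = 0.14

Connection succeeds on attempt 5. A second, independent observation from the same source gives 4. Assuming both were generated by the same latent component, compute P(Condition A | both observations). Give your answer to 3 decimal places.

0.707

Apply Bayes' rule: the posterior for each component is proportional to its prior times its likelihood at x.
Since both observations come from the same component, the likelihood for component k is f_k(x₁)·f_k(x₂).
  p_A = [0.0664987] × [0.0992518] = 0.00660011
  p_B = [0.0331495] × [0.064999] = 0.00215468
  p_C = [0.0209893] × [0.047703] = 0.00100126
  p_D = [0.00292969] × [0.0117188] = 3.43323e-05
Prior × likelihood for each component:
  w_A·p_A = 0.30 × 0.00660011 = 0.00198003
  w_B·p_B = 0.22 × 0.00215468 = 0.00047403
  w_C·p_C = 0.34 × 0.00100126 = 0.000340427
  w_D·p_D = 0.14 × 3.43323e-05 = 4.80652e-06
Marginal: 0.00198003 + 0.00047403 + 0.000340427 + 4.80652e-06 = 0.0027993
P(Condition A | x₁,x₂) = 0.00198003 / 0.0027993 ≈ 0.707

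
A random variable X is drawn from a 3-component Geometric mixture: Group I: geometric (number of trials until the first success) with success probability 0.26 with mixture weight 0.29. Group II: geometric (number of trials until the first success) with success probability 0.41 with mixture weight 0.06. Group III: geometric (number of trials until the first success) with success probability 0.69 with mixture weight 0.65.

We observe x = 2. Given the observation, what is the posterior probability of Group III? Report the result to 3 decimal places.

Posterior ∝ prior × likelihood, so P(k | x) ∝ π_k f_k(x); normalise over all components.
Component likelihoods at x = 2:
  p_I = 0.1924
  p_II = 0.2419
  p_III = 0.2139
Multiply by the mixture weights:
  π_I·p_I = 0.29 × 0.1924 = 0.055796
  π_II·p_II = 0.06 × 0.2419 = 0.014514
  π_III·p_III = 0.65 × 0.2139 = 0.139035
Denominator: 0.055796 + 0.014514 + 0.139035 = 0.209345
P(Group III | x) ≈ 0.664

0.664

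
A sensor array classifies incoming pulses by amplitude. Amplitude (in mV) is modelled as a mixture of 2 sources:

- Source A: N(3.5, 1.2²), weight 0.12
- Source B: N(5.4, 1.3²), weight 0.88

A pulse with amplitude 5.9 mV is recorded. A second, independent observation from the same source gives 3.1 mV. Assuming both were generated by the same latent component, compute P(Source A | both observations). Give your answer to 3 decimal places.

0.095

By Bayes' theorem, P(k | x) = π_k f_k(x) / Σ_j π_j f_j(x).
Since both observations come from the same component, the likelihood for component k is f_k(x₁)·f_k(x₂).
  p_A = [0.0449925] × [0.314486] = 0.0141495
  p_B = [0.285] × [0.064159] = 0.0182853
Multiply by the mixture weights:
  π_A·p_A = 0.12 × 0.0141495 = 0.00169794
  π_B·p_B = 0.88 × 0.0182853 = 0.016091
Normaliser: 0.00169794 + 0.016091 = 0.017789
So the posterior for Source A is 0.00169794 / 0.017789 ≈ 0.095.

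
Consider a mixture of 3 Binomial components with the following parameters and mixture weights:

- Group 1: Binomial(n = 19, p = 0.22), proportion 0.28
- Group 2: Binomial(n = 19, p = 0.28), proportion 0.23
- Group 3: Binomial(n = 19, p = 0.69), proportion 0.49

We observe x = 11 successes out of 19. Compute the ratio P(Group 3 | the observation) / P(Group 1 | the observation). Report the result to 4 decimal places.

Only the two components matter; the odds are (π_i f_i(x)) / (π_j f_j(x)).
Component likelihoods at x = 11 successes out of 19:
  L_1 = 0.000605097
  L_2 = 0.00452706
  L_3 = 0.108806
0.0533148 / 0.000169427 ≈ 314.6772

314.6772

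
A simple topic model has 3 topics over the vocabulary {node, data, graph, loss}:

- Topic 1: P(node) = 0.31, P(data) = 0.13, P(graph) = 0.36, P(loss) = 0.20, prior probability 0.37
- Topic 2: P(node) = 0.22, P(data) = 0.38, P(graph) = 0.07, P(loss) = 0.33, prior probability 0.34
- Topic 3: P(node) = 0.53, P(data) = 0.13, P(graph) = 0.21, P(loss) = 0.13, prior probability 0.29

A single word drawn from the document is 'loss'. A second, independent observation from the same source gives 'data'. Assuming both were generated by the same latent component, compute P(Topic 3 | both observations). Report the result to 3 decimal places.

P(component k | x) = π_k·f_k(x) / marginal(x), where marginal(x) = Σ_j π_j·f_j(x).
Since both observations come from the same component, the likelihood for component k is f_k(x₁)·f_k(x₂).
  L_1 = [P(loss | comp) = 0.20] × [0.13] = 0.026
  L_2 = [P(loss | comp) = 0.33] × [0.38] = 0.1254
  L_3 = [P(loss | comp) = 0.13] × [0.13] = 0.0169
Unnormalised posteriors:
  π_1·L_1 = 0.37 × 0.026 = 0.00962
  π_2·L_2 = 0.34 × 0.1254 = 0.042636
  π_3·L_3 = 0.29 × 0.0169 = 0.004901
Evidence: 0.00962 + 0.042636 + 0.004901 = 0.057157
So the posterior for Topic 3 is 0.004901 / 0.057157 ≈ 0.086.

0.086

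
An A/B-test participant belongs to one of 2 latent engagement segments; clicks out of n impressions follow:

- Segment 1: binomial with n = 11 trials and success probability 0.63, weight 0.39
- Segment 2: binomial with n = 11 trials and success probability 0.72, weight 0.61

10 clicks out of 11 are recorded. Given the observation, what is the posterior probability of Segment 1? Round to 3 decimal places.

0.182

By Bayes' theorem, P(k | x) = π_k f_k(x) / Σ_j π_j f_j(x).
Component likelihoods at x = 10 clicks out of 11:
  f_1 = C(11,10)·0.63^10·0.37^1 = 11·0.0098493·0.37 = 0.0400867
  f_2 = C(11,10)·0.72^10·0.28^1 = 11·0.0374391·0.28 = 0.115312
Unnormalised posteriors:
  π_1·f_1 = 0.39 × 0.0400867 = 0.0156338
  π_2·f_2 = 0.61 × 0.115312 = 0.0703405
Normaliser: 0.0156338 + 0.0703405 = 0.0859743
P(Segment 1 | 10 clicks out of 11) ≈ 0.182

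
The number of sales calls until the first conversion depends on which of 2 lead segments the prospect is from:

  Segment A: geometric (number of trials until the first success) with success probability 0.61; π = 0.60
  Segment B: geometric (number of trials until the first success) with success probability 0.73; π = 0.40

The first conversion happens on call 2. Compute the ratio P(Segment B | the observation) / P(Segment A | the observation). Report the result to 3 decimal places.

0.552

The posterior odds equal the prior odds times the likelihood ratio: (w_i/w_j)·(f_i(x)/f_j(x)).
Evaluate each component's likelihood at the observed value:
  p_A = 0.2379
  p_B = 0.1971
Posterior odds = (w_B·p_B) / (w_A·p_A) = (0.40·0.1971) / (0.60·0.2379) = 0.07884 / 0.14274 ≈ 0.552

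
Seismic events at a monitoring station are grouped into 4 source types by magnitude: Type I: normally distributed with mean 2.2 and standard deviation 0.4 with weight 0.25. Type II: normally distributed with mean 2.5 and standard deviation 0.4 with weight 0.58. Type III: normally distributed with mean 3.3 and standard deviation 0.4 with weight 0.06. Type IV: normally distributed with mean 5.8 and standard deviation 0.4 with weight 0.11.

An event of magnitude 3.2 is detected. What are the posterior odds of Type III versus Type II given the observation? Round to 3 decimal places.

Posterior odds = (w_i f_i(x)) / (w_j f_j(x)); the normalising sum cancels.
Evaluate each component's likelihood at the observed value:
  f_I = (1/(0.4·√(2π)))·exp(−(3.2−2.2)²/(2·0.4²)) = 0.997356·exp(-3.12500) = 0.0438208
  f_II = (1/(0.4·√(2π)))·exp(−(3.2−2.5)²/(2·0.4²)) = 0.997356·exp(-1.53125) = 0.215693
  f_III = (1/(0.4·√(2π)))·exp(−(3.2−3.3)²/(2·0.4²)) = 0.997356·exp(-0.03125) = 0.96667
  f_IV = (1/(0.4·√(2π)))·exp(−(3.2−5.8)²/(2·0.4²)) = 0.997356·exp(-21.12500) = 6.67389e-10
0.0580002 / 0.125102 ≈ 0.464

0.464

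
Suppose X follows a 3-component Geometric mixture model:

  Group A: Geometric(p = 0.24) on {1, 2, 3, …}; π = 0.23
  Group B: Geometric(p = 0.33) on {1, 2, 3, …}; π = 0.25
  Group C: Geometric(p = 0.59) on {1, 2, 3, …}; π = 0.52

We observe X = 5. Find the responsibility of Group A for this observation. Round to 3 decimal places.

Posterior ∝ prior × likelihood, so P(k | x) ∝ w_k f_k(x); normalise over all components.
Evaluate each component's likelihood at the observed value:
  L_A = 0.24·(1−0.24)^4 = 0.24·0.333622 = 0.0800692
  L_B = 0.33·(1−0.33)^4 = 0.33·0.201511 = 0.0664987
  L_C = 0.59·(1−0.59)^4 = 0.59·0.0282576 = 0.016672
Multiply by the mixture weights:
  w_A·L_A = 0.23 × 0.0800692 = 0.0184159
  w_B·L_B = 0.25 × 0.0664987 = 0.0166247
  w_C·L_C = 0.52 × 0.016672 = 0.00866943
Evidence: 0.0184159 + 0.0166247 + 0.00866943 = 0.04371
So the posterior for Group A is 0.0184159 / 0.04371 ≈ 0.421.

0.421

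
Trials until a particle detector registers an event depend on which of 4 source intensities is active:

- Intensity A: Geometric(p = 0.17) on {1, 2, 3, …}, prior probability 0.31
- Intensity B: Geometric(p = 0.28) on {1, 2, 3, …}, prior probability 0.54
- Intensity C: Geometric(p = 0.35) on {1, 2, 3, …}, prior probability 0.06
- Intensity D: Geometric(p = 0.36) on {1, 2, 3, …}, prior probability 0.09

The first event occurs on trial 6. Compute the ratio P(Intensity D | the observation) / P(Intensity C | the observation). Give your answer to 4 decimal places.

The posterior odds equal the prior odds times the likelihood ratio: (π_i/π_j)·(f_i(x)/f_j(x)).
Evaluate each component's likelihood at the observed value:
  f_A = 0.17·(1−0.17)^5 = 0.17·0.393904 = 0.0669637
  f_B = 0.28·(1−0.28)^5 = 0.28·0.193492 = 0.0541777
  f_C = 0.35·(1−0.35)^5 = 0.35·0.116029 = 0.0406102
  f_D = 0.36·(1−0.36)^5 = 0.36·0.107374 = 0.0386547
Posterior odds = (π_D·f_D) / (π_C·f_C) = (0.09·0.0386547) / (0.06·0.0406102) = 0.00347892 / 0.00243661 ≈ 1.4278

1.4278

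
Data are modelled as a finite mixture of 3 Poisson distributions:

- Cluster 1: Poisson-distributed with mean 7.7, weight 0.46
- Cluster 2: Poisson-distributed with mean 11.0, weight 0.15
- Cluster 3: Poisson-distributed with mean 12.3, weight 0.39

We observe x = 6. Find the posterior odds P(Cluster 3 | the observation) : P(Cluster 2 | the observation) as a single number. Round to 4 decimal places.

Since P(k|x) ∝ w_k f_k(x), the posterior odds are w_i f_i(x) / (w_j f_j(x)).
Evaluate each component's likelihood at the observed value:
  L_1 = e^(−7.7)·7.7^6/6! = 0.131082
  L_2 = e^(−11.0)·11.0^6/6! = 0.0410946
  L_3 = e^(−12.3)·12.3^6/6! = 0.0218915
Odds = (0.39/0.15) × (0.0218915/0.0410946) = 2.6 × 0.532711 ≈ 1.3850

1.3850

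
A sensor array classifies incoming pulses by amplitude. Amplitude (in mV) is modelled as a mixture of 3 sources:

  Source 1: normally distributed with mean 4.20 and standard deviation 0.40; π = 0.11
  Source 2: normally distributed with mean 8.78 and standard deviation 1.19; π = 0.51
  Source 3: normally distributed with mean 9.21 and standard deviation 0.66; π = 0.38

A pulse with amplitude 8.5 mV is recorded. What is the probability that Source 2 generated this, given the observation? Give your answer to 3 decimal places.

Apply Bayes' rule: the posterior for each component is proportional to its prior times its likelihood at x.
Evaluate each component's likelihood at the observed value:
  p_1 = (1/(0.40·√(2π)))·exp(−(8.5−4.20)²/(2·0.40²)) = 0.997356·exp(-57.78125) = 8.03104e-26
  p_2 = (1/(1.19·√(2π)))·exp(−(8.5−8.78)²/(2·1.19²)) = 0.335246·exp(-0.02768) = 0.326093
  p_3 = (1/(0.66·√(2π)))·exp(−(8.5−9.21)²/(2·0.66²)) = 0.604458·exp(-0.57863) = 0.3389
Weight by the priors:
  P(Z=1)·p_1 = 0.11 × 8.03104e-26 = 8.83415e-27
  P(Z=2)·p_2 = 0.51 × 0.326093 = 0.166307
  P(Z=3)·p_3 = 0.38 × 0.3389 = 0.128782
Marginal: 8.83415e-27 + 0.166307 + 0.128782 = 0.295089
Responsibility of Source 2: 0.166307 / 0.295089 ≈ 0.564

0.564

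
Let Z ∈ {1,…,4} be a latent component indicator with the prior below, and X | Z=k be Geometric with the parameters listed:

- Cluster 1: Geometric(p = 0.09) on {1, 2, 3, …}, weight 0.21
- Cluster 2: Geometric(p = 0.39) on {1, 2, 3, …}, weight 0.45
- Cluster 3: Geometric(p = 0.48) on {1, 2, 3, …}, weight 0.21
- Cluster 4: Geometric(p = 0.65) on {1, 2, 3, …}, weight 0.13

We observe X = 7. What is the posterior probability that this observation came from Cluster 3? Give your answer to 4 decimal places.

P(component k | x) = w_k·f_k(x) / marginal(x), where marginal(x) = Σ_j w_j·f_j(x).
Component likelihoods at x = 7:
  f_1 = 0.09·(1−0.09)^6 = 0.09·0.567869 = 0.0511082
  f_2 = 0.39·(1−0.39)^6 = 0.39·0.0515204 = 0.0200929
  f_3 = 0.48·(1−0.48)^6 = 0.48·0.0197706 = 0.00948989
  f_4 = 0.65·(1−0.65)^6 = 0.65·0.00183827 = 0.00119487
Prior × likelihood for each component:
  w_1·f_1 = 0.21 × 0.0511082 = 0.0107327
  w_2·f_2 = 0.45 × 0.0200929 = 0.00904183
  w_3·f_3 = 0.21 × 0.00948989 = 0.00199288
  w_4·f_4 = 0.13 × 0.00119487 = 0.000155333
Sum: 0.0107327 + 0.00904183 + 0.00199288 + 0.000155333 = 0.0219228
So the posterior for Cluster 3 is 0.00199288 / 0.0219228 ≈ 0.0909.

0.0909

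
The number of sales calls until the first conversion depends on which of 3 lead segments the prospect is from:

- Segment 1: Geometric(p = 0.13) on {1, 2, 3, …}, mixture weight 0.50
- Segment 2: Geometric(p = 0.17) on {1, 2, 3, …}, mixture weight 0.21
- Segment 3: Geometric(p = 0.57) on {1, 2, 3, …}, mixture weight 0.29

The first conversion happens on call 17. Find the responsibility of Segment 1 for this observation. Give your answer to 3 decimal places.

0.794

By Bayes' theorem, P(k | x) = P(Z=k) f_k(x) / Σ_j P(Z=j) f_j(x).
Component likelihoods at x = 17:
  L_1 = 0.014004
  L_2 = 0.00862379
  L_3 = 7.787e-07
Prior × likelihood for each component:
  P(Z=1)·L_1 = 0.50 × 0.014004 = 0.00700199
  P(Z=2)·L_2 = 0.21 × 0.00862379 = 0.001811
  P(Z=3)·L_3 = 0.29 × 7.787e-07 = 2.25823e-07
Marginal: 0.00700199 + 0.001811 + 2.25823e-07 = 0.00881321
Responsibility of Segment 1: 0.00700199 / 0.00881321 ≈ 0.794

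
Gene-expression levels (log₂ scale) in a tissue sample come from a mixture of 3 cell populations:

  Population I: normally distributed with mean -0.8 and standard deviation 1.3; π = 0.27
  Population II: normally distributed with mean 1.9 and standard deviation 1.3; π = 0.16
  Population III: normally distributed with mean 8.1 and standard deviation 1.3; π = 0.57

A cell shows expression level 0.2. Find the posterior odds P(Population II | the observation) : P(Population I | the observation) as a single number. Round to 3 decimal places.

0.339

Only the two components matter; the odds are (π_i f_i(x)) / (π_j f_j(x)).
Evaluate each component's likelihood at the observed value:
  p_I = 0.228285
  p_II = 0.130506
  p_III = 2.93723e-09
0.020881 / 0.0616369 ≈ 0.339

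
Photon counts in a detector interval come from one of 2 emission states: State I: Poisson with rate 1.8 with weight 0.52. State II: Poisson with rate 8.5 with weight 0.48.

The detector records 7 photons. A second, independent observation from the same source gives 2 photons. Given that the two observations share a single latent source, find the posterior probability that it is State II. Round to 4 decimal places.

P(component k | x) = w_k·f_k(x) / marginal(x), where marginal(x) = Σ_j w_j·f_j(x).
Since both observations come from the same component, the likelihood for component k is f_k(x₁)·f_k(x₂).
  p_I = [e^(−1.8)·1.8^7/7! = 0.00200792] × [0.267784] = 0.00053769
  p_II = [e^(−8.5)·8.5^7/7! = 0.129419] × [0.00735029] = 0.00095127
Weight by the priors:
  w_I·p_I = 0.52 × 0.00053769 = 0.000279599
  w_II·p_II = 0.48 × 0.00095127 = 0.000456609
Evidence: 0.000279599 + 0.000456609 = 0.000736208
P(State II | data) ≈ 0.6202

0.6202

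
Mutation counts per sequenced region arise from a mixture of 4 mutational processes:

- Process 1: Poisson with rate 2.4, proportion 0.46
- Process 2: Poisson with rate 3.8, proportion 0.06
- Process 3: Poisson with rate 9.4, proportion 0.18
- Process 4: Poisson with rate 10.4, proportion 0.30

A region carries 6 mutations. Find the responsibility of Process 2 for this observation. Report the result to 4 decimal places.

0.1194

P(component k | x) = π_k·f_k(x) / marginal(x), where marginal(x) = Σ_j π_j·f_j(x).
Evaluate each component's likelihood at the observed value:
  p_1 = e^(−2.4)·2.4^6/6! = 0.0240784
  p_2 = e^(−3.8)·3.8^6/6! = 0.0935513
  p_3 = e^(−9.4)·9.4^6/6! = 0.0792623
  p_4 = e^(−10.4)·10.4^6/6! = 0.0534817
Unnormalised posteriors:
  π_1·p_1 = 0.46 × 0.0240784 = 0.0110761
  π_2·p_2 = 0.06 × 0.0935513 = 0.00561308
  π_3·p_3 = 0.18 × 0.0792623 = 0.0142672
  π_4·p_4 = 0.30 × 0.0534817 = 0.0160445
Evidence: 0.0110761 + 0.00561308 + 0.0142672 + 0.0160445 = 0.0470009
P(Process 2 | x) = 0.00561308 / 0.0470009 ≈ 0.1194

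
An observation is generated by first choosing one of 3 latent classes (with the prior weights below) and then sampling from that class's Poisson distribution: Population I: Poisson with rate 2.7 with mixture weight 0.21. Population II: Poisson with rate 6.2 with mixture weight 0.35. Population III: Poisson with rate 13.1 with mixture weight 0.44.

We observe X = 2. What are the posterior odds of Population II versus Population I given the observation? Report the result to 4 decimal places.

The posterior odds equal the prior odds times the likelihood ratio: (π_i/π_j)·(f_i(x)/f_j(x)).
Evaluate each component's likelihood at the observed value:
  p_I = 0.244964
  p_II = 0.0390057
  p_III = 0.000175491
Odds = (0.35/0.21) × (0.0390057/0.244964) = 1.66667 × 0.15923 ≈ 0.2654

0.2654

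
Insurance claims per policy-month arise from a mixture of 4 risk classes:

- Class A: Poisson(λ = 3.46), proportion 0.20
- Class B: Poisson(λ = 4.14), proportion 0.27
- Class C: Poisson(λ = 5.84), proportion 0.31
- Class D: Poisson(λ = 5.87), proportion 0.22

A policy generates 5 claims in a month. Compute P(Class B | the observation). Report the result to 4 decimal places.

0.2781

Apply Bayes' rule: the posterior for each component is proportional to its prior times its likelihood at x.
Component likelihoods at x = 5 claims:
  L_A = 0.129879
  L_B = 0.161377
  L_C = 0.164666
  L_D = 0.163946
Unnormalised posteriors:
  P(Z=A)·L_A = 0.20 × 0.129879 = 0.0259759
  P(Z=B)·L_B = 0.27 × 0.161377 = 0.0435718
  P(Z=C)·L_C = 0.31 × 0.164666 = 0.0510464
  P(Z=D)·L_D = 0.22 × 0.163946 = 0.0360681
Normaliser: 0.0259759 + 0.0435718 + 0.0510464 + 0.0360681 = 0.156662
So the posterior for Class B is 0.0435718 / 0.156662 ≈ 0.2781.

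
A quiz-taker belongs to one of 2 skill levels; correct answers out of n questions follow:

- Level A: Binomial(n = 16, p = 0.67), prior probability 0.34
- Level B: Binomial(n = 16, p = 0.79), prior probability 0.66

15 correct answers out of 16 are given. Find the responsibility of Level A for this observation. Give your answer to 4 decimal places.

0.0640

The responsibility of component k is π_k f_k(x) divided by Σ_j π_j f_j(x).
Component likelihoods at x = 15 correct answers out of 16:
  L_A = C(16,15)·0.67^15·0.33^1 = 16·0.00246106·0.33 = 0.0129944
  L_B = C(16,15)·0.79^15·0.21^1 = 16·0.0291344·0.21 = 0.0978916
Multiply by the mixture weights:
  π_A·L_A = 0.34 × 0.0129944 = 0.00441809
  π_B·L_B = 0.66 × 0.0978916 = 0.0646085
Marginal: 0.00441809 + 0.0646085 = 0.0690266
P(Level A | x) = 0.00441809 / 0.0690266 ≈ 0.0640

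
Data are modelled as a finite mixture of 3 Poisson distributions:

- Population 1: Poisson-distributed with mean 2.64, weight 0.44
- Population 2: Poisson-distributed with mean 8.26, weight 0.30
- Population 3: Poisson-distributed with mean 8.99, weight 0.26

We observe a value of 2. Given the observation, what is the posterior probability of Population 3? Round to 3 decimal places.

Posterior ∝ prior × likelihood, so P(k | x) ∝ P(Z=k) f_k(x); normalise over all components.
Component likelihoods at x = 2:
  p_1 = 0.24868
  p_2 = 0.00882384
  p_3 = 0.00503712
Prior × likelihood for each component:
  P(Z=1)·p_1 = 0.44 × 0.24868 = 0.109419
  P(Z=2)·p_2 = 0.30 × 0.00882384 = 0.00264715
  P(Z=3)·p_3 = 0.26 × 0.00503712 = 0.00130965
Sum: 0.109419 + 0.00264715 + 0.00130965 = 0.113376
P(Population 3 | x) ≈ 0.012

0.012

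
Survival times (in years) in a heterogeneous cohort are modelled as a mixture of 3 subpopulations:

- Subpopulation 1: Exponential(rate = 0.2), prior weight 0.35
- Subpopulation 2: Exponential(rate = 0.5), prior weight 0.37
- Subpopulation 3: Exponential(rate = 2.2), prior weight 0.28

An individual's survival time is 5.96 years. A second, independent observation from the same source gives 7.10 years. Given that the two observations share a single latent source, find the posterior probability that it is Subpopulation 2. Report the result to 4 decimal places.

Posterior ∝ prior × likelihood, so P(k | x) ∝ w_k f_k(x); normalise over all components.
Since both observations come from the same component, the likelihood for component k is f_k(x₁)·f_k(x₂).
  p_1 = [0.0607227] × [0.0483428] = 0.0029355
  p_2 = [0.0253964] × [0.0143623] = 0.000364751
  p_3 = [4.44584e-06] × [3.62029e-07] = 1.60952e-12
Weight by the priors:
  w_1·p_1 = 0.35 × 0.0029355 = 0.00102743
  w_2·p_2 = 0.37 × 0.000364751 = 0.000134958
  w_3·p_3 = 0.28 × 1.60952e-12 = 4.50666e-13
Normaliser: 0.00102743 + 0.000134958 + 4.50666e-13 = 0.00116238
Responsibility of Subpopulation 2: 0.000134958 / 0.00116238 ≈ 0.1161

0.1161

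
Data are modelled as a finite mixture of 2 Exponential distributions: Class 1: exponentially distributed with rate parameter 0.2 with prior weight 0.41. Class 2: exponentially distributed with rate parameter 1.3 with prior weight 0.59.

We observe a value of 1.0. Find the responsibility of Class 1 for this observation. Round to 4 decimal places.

Apply Bayes' rule: the posterior for each component is proportional to its prior times its likelihood at x.
Evaluate each component's likelihood at the observed value:
  f_1 = 0.163746
  f_2 = 0.354291
Multiply by the mixture weights:
  π_1·f_1 = 0.41 × 0.163746 = 0.0671359
  π_2·f_2 = 0.59 × 0.354291 = 0.209032
Denominator: 0.0671359 + 0.209032 = 0.276168
P(Class 1 | 1.0) = 0.0671359 / 0.276168 ≈ 0.2431

0.2431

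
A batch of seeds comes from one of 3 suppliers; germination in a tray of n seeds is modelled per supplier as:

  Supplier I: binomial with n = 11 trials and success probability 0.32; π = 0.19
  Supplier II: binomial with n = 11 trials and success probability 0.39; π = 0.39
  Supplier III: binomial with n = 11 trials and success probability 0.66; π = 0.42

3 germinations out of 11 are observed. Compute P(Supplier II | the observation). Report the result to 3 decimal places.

0.592

By Bayes' theorem, P(k | x) = π_k f_k(x) / Σ_j π_j f_j(x).
Binomial probabilities:
  L_I = 0.247175
  L_II = 0.187636
  L_III = 0.00847124
Multiply by the mixture weights:
  π_I·L_I = 0.19 × 0.247175 = 0.0469633
  π_II·L_II = 0.39 × 0.187636 = 0.0731781
  π_III·L_III = 0.42 × 0.00847124 = 0.00355792
Normaliser: 0.0469633 + 0.0731781 + 0.00355792 = 0.123699
P(Supplier II | x) ≈ 0.592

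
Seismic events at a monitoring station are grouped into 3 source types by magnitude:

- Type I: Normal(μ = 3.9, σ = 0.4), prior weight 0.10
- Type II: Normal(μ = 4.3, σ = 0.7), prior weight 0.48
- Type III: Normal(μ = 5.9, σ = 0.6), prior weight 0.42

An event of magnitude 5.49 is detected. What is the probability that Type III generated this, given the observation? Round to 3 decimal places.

P(component k | x) = P(Z=k)·f_k(x) / marginal(x), where marginal(x) = Σ_j P(Z=j)·f_j(x).
Normal densities:
  L_I = (1/(0.4·√(2π)))·exp(−(5.49−3.9)²/(2·0.4²)) = 0.997356·exp(-7.90031) = 0.000369648
  L_II = (1/(0.7·√(2π)))·exp(−(5.49−4.3)²/(2·0.7²)) = 0.569918·exp(-1.44500) = 0.134356
  L_III = (1/(0.6·√(2π)))·exp(−(5.49−5.9)²/(2·0.6²)) = 0.664904·exp(-0.23347) = 0.526457
Weight by the priors:
  P(Z=I)·L_I = 0.10 × 0.000369648 = 3.69648e-05
  P(Z=II)·L_II = 0.48 × 0.134356 = 0.0644908
  P(Z=III)·L_III = 0.42 × 0.526457 = 0.221112
Normaliser: 3.69648e-05 + 0.0644908 + 0.221112 = 0.28564
P(Type III | data) ≈ 0.774

0.774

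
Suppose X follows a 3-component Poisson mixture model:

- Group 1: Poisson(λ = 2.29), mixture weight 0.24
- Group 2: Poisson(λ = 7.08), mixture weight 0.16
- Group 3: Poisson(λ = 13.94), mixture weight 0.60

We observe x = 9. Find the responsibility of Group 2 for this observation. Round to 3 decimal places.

The responsibility of component k is P(Z=k) f_k(x) divided by Σ_j P(Z=j) f_j(x).
Component likelihoods at x = 9:
  L_1 = e^(−2.29)·2.29^9/9! = 0.000483306
  L_2 = e^(−7.08)·7.08^9/9! = 0.103689
  L_3 = e^(−13.94)·13.94^9/9! = 0.0483656
Weight by the priors:
  P(Z=1)·L_1 = 0.24 × 0.000483306 = 0.000115993
  P(Z=2)·L_2 = 0.16 × 0.103689 = 0.0165902
  P(Z=3)·L_3 = 0.60 × 0.0483656 = 0.0290194
Marginal: 0.000115993 + 0.0165902 + 0.0290194 = 0.0457256
So the posterior for Group 2 is 0.0165902 / 0.0457256 ≈ 0.363.

0.363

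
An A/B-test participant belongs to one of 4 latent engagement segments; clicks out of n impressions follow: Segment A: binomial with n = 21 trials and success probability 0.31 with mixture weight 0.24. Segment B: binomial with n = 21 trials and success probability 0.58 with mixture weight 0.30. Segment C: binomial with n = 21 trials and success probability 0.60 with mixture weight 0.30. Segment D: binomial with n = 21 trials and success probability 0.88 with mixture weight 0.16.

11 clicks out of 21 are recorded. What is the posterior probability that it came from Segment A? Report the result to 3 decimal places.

By Bayes' theorem, P(k | x) = π_k f_k(x) / Σ_j π_j f_j(x).
Component likelihoods at x = 11 clicks out of 21:
  f_A = C(21,11)·0.31^11·0.69^10 = 352716·2.54085e-06·0.0244619 = 0.0219227
  f_B = C(21,11)·0.58^11·0.42^10 = 352716·0.00249866·0.000170802 = 0.150531
  f_C = C(21,11)·0.60^11·0.40^10 = 352716·0.00362797·0.000104858 = 0.13418
  f_D = C(21,11)·0.88^11·0.12^10 = 352716·0.245081·6.19174e-10 = 5.35238e-05
Prior × likelihood for each component:
  π_A·f_A = 0.24 × 0.0219227 = 0.00526146
  π_B·f_B = 0.30 × 0.150531 = 0.0451593
  π_C·f_C = 0.30 × 0.13418 = 0.0402541
  π_D·f_D = 0.16 × 5.35238e-05 = 8.56381e-06
Marginal: 0.00526146 + 0.0451593 + 0.0402541 + 8.56381e-06 = 0.0906834
So the posterior for Segment A is 0.00526146 / 0.0906834 ≈ 0.058.

0.058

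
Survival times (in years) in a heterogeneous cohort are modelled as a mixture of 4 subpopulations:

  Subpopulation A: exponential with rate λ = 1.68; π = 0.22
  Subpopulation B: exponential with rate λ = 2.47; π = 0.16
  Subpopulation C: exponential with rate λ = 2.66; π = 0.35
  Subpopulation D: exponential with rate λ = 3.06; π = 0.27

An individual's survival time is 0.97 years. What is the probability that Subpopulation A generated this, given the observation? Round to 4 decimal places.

0.3272

P(component k | x) = P(Z=k)·f_k(x) / marginal(x), where marginal(x) = Σ_j P(Z=j)·f_j(x).
Evaluate each component's likelihood at the observed value:
  p_A = 0.329293
  p_B = 0.224994
  p_C = 0.201519
  p_D = 0.157271
Weight by the priors:
  P(Z=A)·p_A = 0.22 × 0.329293 = 0.0724445
  P(Z=B)·p_B = 0.16 × 0.224994 = 0.035999
  P(Z=C)·p_C = 0.35 × 0.201519 = 0.0705315
  P(Z=D)·p_D = 0.27 × 0.157271 = 0.0424632
Marginal: 0.0724445 + 0.035999 + 0.0705315 + 0.0424632 = 0.221438
So the posterior for Subpopulation A is 0.0724445 / 0.221438 ≈ 0.3272.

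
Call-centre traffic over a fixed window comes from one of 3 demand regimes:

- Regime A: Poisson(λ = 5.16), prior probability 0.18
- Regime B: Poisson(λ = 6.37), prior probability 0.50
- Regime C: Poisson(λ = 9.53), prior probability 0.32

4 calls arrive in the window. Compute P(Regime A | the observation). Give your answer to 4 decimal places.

0.3139

Apply Bayes' rule: the posterior for each component is proportional to its prior times its likelihood at x.
Component likelihoods at x = 4 calls:
  p_A = e^(−5.16)·5.16^4/4! = 0.169601
  p_B = e^(−6.37)·6.37^4/4! = 0.11746
  p_C = e^(−9.53)·9.53^4/4! = 0.0249651
Prior × likelihood for each component:
  π_A·p_A = 0.18 × 0.169601 = 0.0305282
  π_B·p_B = 0.50 × 0.11746 = 0.0587301
  π_C·p_C = 0.32 × 0.0249651 = 0.00798884
Marginal: 0.0305282 + 0.0587301 + 0.00798884 = 0.0972471
So the posterior for Regime A is 0.0305282 / 0.0972471 ≈ 0.3139.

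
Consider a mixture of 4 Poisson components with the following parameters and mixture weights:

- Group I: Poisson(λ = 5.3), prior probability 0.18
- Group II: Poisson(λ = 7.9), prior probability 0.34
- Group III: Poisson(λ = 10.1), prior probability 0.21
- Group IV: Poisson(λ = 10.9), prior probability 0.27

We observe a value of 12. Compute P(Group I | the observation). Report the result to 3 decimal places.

0.014

Posterior ∝ prior × likelihood, so P(k | x) ∝ π_k f_k(x); normalise over all components.
Poisson probabilities:
  f_I = e^(−5.3)·5.3^12/12! = 0.00511933
  f_II = e^(−7.9)·7.9^12/12! = 0.0457364
  f_III = e^(−10.1)·10.1^12/12! = 0.0966374
  f_IV = e^(−10.9)·10.9^12/12! = 0.108385
Weight by the priors:
  π_I·f_I = 0.18 × 0.00511933 = 0.000921479
  π_II·f_II = 0.34 × 0.0457364 = 0.0155504
  π_III·f_III = 0.21 × 0.0966374 = 0.0202939
  π_IV·f_IV = 0.27 × 0.108385 = 0.0292641
Normaliser: 0.000921479 + 0.0155504 + 0.0202939 + 0.0292641 = 0.0660298
Responsibility of Group I: 0.000921479 / 0.0660298 ≈ 0.014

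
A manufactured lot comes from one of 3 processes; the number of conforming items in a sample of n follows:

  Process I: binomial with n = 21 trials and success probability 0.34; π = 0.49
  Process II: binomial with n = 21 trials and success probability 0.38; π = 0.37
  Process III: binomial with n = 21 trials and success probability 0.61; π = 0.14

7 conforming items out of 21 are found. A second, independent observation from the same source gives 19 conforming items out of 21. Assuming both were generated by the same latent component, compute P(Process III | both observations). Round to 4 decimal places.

P(component k | x) = w_k·f_k(x) / marginal(x), where marginal(x) = Σ_j w_j·f_j(x).
Since both observations come from the same component, the likelihood for component k is f_k(x₁)·f_k(x₂).
  p_I = [C(21,7)·0.34^7·0.66^14 = 116280·0.000525234·0.00297588 = 0.181749] × [1.14659e-07] = 2.08391e-08
  p_II = [C(21,7)·0.38^7·0.62^14 = 116280·0.00114416·0.00124018 = 0.164996] × [8.37319e-07] = 1.38154e-07
  p_III = [C(21,7)·0.61^7·0.39^14 = 116280·0.0314274·1.88323e-06 = 0.00688206] × [0.0026645] = 1.83372e-05
Weight by the priors:
  w_I·p_I = 0.49 × 2.08391e-08 = 1.02112e-08
  w_II·p_II = 0.37 × 1.38154e-07 = 5.11171e-08
  w_III·p_III = 0.14 × 1.83372e-05 = 2.56721e-06
Normaliser: 1.02112e-08 + 5.11171e-08 + 2.56721e-06 = 2.62854e-06
So the posterior for Process III is 2.56721e-06 / 2.62854e-06 ≈ 0.9767.

0.9767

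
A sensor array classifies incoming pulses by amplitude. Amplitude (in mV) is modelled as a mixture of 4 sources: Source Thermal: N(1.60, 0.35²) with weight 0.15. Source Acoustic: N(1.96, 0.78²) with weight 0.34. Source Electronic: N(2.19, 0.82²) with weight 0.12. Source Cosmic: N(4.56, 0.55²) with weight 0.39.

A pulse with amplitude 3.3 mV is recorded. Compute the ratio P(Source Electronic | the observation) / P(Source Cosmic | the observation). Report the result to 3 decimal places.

Since P(k|x) ∝ P(Z=k) f_k(x), the posterior odds are P(Z=i) f_i(x) / (P(Z=j) f_j(x)).
Normal densities:
  p_Thermal = (1/(0.35·√(2π)))·exp(−(3.3−1.60)²/(2·0.35²)) = 1.139835·exp(-11.79592) = 8.58894e-06
  p_Acoustic = (1/(0.78·√(2π)))·exp(−(3.3−1.96)²/(2·0.78²)) = 0.511464·exp(-1.47567) = 0.116933
  p_Electronic = (1/(0.82·√(2π)))·exp(−(3.3−2.19)²/(2·0.82²)) = 0.486515·exp(-0.91620) = 0.194624
  p_Cosmic = (1/(0.55·√(2π)))·exp(−(3.3−4.56)²/(2·0.55²)) = 0.725350·exp(-2.62413) = 0.0525898
0.0233549 / 0.02051 ≈ 1.139

1.139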